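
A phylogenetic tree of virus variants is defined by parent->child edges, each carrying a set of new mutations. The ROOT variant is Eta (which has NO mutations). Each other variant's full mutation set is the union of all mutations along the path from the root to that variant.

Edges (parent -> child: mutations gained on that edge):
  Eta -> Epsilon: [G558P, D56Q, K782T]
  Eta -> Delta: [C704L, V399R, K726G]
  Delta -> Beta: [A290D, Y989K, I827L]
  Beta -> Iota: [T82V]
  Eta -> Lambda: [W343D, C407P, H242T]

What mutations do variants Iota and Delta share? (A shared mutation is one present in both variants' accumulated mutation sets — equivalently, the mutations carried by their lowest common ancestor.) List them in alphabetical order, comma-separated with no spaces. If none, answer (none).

Accumulating mutations along path to Iota:
  At Eta: gained [] -> total []
  At Delta: gained ['C704L', 'V399R', 'K726G'] -> total ['C704L', 'K726G', 'V399R']
  At Beta: gained ['A290D', 'Y989K', 'I827L'] -> total ['A290D', 'C704L', 'I827L', 'K726G', 'V399R', 'Y989K']
  At Iota: gained ['T82V'] -> total ['A290D', 'C704L', 'I827L', 'K726G', 'T82V', 'V399R', 'Y989K']
Mutations(Iota) = ['A290D', 'C704L', 'I827L', 'K726G', 'T82V', 'V399R', 'Y989K']
Accumulating mutations along path to Delta:
  At Eta: gained [] -> total []
  At Delta: gained ['C704L', 'V399R', 'K726G'] -> total ['C704L', 'K726G', 'V399R']
Mutations(Delta) = ['C704L', 'K726G', 'V399R']
Intersection: ['A290D', 'C704L', 'I827L', 'K726G', 'T82V', 'V399R', 'Y989K'] ∩ ['C704L', 'K726G', 'V399R'] = ['C704L', 'K726G', 'V399R']

Answer: C704L,K726G,V399R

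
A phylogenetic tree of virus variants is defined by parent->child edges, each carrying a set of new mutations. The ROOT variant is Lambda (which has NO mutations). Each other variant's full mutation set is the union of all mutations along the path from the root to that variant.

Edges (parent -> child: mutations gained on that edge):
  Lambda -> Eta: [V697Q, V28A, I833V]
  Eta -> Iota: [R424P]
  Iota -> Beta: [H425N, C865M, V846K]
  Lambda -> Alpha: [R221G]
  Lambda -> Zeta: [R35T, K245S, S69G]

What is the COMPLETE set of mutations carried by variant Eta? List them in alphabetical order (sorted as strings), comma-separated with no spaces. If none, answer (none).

Answer: I833V,V28A,V697Q

Derivation:
At Lambda: gained [] -> total []
At Eta: gained ['V697Q', 'V28A', 'I833V'] -> total ['I833V', 'V28A', 'V697Q']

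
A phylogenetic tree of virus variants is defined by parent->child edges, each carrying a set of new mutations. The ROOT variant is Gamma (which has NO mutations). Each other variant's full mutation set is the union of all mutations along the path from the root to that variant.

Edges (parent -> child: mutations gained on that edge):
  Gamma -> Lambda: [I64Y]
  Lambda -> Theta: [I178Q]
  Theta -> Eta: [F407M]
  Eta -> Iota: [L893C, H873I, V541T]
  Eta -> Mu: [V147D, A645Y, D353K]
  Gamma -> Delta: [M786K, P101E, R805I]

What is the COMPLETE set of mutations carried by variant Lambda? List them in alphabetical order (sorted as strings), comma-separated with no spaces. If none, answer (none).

Answer: I64Y

Derivation:
At Gamma: gained [] -> total []
At Lambda: gained ['I64Y'] -> total ['I64Y']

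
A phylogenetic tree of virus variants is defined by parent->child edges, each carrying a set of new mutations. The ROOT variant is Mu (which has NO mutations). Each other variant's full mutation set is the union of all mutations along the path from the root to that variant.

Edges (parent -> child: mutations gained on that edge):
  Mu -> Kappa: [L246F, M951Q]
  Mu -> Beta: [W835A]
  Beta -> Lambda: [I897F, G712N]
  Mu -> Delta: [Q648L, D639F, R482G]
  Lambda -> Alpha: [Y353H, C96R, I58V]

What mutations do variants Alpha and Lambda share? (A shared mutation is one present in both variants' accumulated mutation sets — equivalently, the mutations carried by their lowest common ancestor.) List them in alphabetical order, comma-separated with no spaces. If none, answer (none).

Answer: G712N,I897F,W835A

Derivation:
Accumulating mutations along path to Alpha:
  At Mu: gained [] -> total []
  At Beta: gained ['W835A'] -> total ['W835A']
  At Lambda: gained ['I897F', 'G712N'] -> total ['G712N', 'I897F', 'W835A']
  At Alpha: gained ['Y353H', 'C96R', 'I58V'] -> total ['C96R', 'G712N', 'I58V', 'I897F', 'W835A', 'Y353H']
Mutations(Alpha) = ['C96R', 'G712N', 'I58V', 'I897F', 'W835A', 'Y353H']
Accumulating mutations along path to Lambda:
  At Mu: gained [] -> total []
  At Beta: gained ['W835A'] -> total ['W835A']
  At Lambda: gained ['I897F', 'G712N'] -> total ['G712N', 'I897F', 'W835A']
Mutations(Lambda) = ['G712N', 'I897F', 'W835A']
Intersection: ['C96R', 'G712N', 'I58V', 'I897F', 'W835A', 'Y353H'] ∩ ['G712N', 'I897F', 'W835A'] = ['G712N', 'I897F', 'W835A']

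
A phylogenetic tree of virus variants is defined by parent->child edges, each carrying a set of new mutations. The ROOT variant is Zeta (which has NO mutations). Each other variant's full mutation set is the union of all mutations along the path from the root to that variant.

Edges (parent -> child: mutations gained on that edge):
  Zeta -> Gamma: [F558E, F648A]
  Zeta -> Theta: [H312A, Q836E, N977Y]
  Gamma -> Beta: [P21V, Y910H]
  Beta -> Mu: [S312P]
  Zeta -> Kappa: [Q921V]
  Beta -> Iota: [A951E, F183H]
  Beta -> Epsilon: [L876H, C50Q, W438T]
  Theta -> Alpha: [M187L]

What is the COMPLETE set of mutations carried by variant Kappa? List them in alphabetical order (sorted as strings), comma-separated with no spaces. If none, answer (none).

Answer: Q921V

Derivation:
At Zeta: gained [] -> total []
At Kappa: gained ['Q921V'] -> total ['Q921V']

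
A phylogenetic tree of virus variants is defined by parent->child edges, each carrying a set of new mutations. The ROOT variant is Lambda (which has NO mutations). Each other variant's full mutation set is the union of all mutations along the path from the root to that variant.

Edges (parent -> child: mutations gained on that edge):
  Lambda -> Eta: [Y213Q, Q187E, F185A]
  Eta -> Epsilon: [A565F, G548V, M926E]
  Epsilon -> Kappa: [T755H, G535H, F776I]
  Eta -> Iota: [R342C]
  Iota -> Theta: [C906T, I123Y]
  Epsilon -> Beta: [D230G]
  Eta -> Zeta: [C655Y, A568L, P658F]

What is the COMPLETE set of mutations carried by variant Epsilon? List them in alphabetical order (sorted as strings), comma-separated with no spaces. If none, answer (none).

Answer: A565F,F185A,G548V,M926E,Q187E,Y213Q

Derivation:
At Lambda: gained [] -> total []
At Eta: gained ['Y213Q', 'Q187E', 'F185A'] -> total ['F185A', 'Q187E', 'Y213Q']
At Epsilon: gained ['A565F', 'G548V', 'M926E'] -> total ['A565F', 'F185A', 'G548V', 'M926E', 'Q187E', 'Y213Q']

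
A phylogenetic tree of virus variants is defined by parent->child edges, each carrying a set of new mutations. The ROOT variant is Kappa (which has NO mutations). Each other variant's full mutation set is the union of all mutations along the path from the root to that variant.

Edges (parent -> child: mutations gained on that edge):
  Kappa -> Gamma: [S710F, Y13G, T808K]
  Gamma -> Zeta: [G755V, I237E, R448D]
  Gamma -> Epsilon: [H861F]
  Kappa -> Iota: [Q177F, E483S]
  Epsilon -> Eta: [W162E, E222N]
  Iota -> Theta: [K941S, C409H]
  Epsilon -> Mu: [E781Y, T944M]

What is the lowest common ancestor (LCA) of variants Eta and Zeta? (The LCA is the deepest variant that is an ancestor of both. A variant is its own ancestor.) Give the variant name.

Answer: Gamma

Derivation:
Path from root to Eta: Kappa -> Gamma -> Epsilon -> Eta
  ancestors of Eta: {Kappa, Gamma, Epsilon, Eta}
Path from root to Zeta: Kappa -> Gamma -> Zeta
  ancestors of Zeta: {Kappa, Gamma, Zeta}
Common ancestors: {Kappa, Gamma}
Walk up from Zeta: Zeta (not in ancestors of Eta), Gamma (in ancestors of Eta), Kappa (in ancestors of Eta)
Deepest common ancestor (LCA) = Gamma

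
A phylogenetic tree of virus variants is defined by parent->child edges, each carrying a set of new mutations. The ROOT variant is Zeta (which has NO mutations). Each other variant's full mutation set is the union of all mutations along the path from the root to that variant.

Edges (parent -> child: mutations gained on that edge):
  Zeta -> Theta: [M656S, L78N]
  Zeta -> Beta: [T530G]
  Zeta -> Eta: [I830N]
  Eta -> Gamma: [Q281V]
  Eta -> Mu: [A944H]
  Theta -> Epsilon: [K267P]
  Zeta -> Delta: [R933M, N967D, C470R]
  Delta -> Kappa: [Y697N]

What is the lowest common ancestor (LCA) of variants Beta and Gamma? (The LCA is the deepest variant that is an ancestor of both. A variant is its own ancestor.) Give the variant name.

Path from root to Beta: Zeta -> Beta
  ancestors of Beta: {Zeta, Beta}
Path from root to Gamma: Zeta -> Eta -> Gamma
  ancestors of Gamma: {Zeta, Eta, Gamma}
Common ancestors: {Zeta}
Walk up from Gamma: Gamma (not in ancestors of Beta), Eta (not in ancestors of Beta), Zeta (in ancestors of Beta)
Deepest common ancestor (LCA) = Zeta

Answer: Zeta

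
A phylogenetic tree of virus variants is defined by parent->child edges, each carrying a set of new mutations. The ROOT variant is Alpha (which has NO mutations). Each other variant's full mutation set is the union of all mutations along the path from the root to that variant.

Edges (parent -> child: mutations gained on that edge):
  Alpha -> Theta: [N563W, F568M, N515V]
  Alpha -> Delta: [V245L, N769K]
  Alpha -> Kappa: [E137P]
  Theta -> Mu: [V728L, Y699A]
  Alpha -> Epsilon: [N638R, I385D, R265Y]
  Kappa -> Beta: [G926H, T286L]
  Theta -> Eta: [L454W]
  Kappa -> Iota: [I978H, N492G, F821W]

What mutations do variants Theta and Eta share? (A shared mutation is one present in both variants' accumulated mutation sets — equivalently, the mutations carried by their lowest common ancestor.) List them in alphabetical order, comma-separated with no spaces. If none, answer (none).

Answer: F568M,N515V,N563W

Derivation:
Accumulating mutations along path to Theta:
  At Alpha: gained [] -> total []
  At Theta: gained ['N563W', 'F568M', 'N515V'] -> total ['F568M', 'N515V', 'N563W']
Mutations(Theta) = ['F568M', 'N515V', 'N563W']
Accumulating mutations along path to Eta:
  At Alpha: gained [] -> total []
  At Theta: gained ['N563W', 'F568M', 'N515V'] -> total ['F568M', 'N515V', 'N563W']
  At Eta: gained ['L454W'] -> total ['F568M', 'L454W', 'N515V', 'N563W']
Mutations(Eta) = ['F568M', 'L454W', 'N515V', 'N563W']
Intersection: ['F568M', 'N515V', 'N563W'] ∩ ['F568M', 'L454W', 'N515V', 'N563W'] = ['F568M', 'N515V', 'N563W']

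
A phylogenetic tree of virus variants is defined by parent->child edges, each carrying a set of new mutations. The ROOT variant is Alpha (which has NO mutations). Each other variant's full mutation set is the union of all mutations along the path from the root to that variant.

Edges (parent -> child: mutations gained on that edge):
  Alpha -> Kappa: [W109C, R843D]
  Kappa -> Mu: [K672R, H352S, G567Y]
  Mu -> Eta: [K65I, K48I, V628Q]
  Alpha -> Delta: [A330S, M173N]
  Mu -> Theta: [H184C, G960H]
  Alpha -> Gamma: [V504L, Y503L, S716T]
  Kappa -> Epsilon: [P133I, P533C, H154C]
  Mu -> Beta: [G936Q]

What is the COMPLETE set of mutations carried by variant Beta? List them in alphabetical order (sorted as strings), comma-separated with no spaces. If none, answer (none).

Answer: G567Y,G936Q,H352S,K672R,R843D,W109C

Derivation:
At Alpha: gained [] -> total []
At Kappa: gained ['W109C', 'R843D'] -> total ['R843D', 'W109C']
At Mu: gained ['K672R', 'H352S', 'G567Y'] -> total ['G567Y', 'H352S', 'K672R', 'R843D', 'W109C']
At Beta: gained ['G936Q'] -> total ['G567Y', 'G936Q', 'H352S', 'K672R', 'R843D', 'W109C']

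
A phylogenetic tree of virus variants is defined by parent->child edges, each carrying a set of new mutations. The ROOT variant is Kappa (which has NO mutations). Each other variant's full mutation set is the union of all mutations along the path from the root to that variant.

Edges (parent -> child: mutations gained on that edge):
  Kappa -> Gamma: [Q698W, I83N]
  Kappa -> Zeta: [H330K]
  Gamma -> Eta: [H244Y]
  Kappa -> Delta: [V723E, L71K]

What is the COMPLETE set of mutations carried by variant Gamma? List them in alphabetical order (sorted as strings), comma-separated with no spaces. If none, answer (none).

Answer: I83N,Q698W

Derivation:
At Kappa: gained [] -> total []
At Gamma: gained ['Q698W', 'I83N'] -> total ['I83N', 'Q698W']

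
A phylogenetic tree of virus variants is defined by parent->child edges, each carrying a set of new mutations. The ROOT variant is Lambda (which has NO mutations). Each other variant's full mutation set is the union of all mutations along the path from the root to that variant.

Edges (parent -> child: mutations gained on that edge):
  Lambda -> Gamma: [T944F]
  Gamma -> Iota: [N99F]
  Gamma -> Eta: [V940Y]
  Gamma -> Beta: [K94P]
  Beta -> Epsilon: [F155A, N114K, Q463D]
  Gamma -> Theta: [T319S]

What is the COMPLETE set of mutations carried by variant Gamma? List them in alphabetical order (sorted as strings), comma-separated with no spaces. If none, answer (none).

Answer: T944F

Derivation:
At Lambda: gained [] -> total []
At Gamma: gained ['T944F'] -> total ['T944F']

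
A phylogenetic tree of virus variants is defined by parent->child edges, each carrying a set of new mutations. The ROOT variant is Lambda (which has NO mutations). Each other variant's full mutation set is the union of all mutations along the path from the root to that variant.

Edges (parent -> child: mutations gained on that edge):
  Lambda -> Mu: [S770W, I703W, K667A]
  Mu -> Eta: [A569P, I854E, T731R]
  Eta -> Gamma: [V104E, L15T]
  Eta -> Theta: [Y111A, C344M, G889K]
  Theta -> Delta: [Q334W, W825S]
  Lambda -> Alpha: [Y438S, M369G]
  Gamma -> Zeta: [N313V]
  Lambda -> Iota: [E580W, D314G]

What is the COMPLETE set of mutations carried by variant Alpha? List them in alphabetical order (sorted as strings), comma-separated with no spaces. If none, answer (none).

Answer: M369G,Y438S

Derivation:
At Lambda: gained [] -> total []
At Alpha: gained ['Y438S', 'M369G'] -> total ['M369G', 'Y438S']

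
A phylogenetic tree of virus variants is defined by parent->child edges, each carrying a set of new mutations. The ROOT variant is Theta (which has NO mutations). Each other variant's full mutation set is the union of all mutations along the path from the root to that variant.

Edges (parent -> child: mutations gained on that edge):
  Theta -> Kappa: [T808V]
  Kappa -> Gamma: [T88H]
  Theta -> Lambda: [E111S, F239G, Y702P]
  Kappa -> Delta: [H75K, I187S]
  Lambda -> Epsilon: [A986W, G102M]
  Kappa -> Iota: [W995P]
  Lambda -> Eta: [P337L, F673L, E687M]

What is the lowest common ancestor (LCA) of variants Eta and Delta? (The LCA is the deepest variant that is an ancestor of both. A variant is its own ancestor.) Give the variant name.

Path from root to Eta: Theta -> Lambda -> Eta
  ancestors of Eta: {Theta, Lambda, Eta}
Path from root to Delta: Theta -> Kappa -> Delta
  ancestors of Delta: {Theta, Kappa, Delta}
Common ancestors: {Theta}
Walk up from Delta: Delta (not in ancestors of Eta), Kappa (not in ancestors of Eta), Theta (in ancestors of Eta)
Deepest common ancestor (LCA) = Theta

Answer: Theta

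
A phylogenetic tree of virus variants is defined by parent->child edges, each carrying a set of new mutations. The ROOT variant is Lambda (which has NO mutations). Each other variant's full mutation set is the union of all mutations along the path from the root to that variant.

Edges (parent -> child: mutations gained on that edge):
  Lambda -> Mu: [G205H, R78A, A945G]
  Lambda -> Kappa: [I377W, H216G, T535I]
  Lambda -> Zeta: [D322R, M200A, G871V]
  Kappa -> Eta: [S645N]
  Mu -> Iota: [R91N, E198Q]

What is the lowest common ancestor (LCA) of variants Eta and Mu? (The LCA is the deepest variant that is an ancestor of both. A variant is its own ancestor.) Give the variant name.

Answer: Lambda

Derivation:
Path from root to Eta: Lambda -> Kappa -> Eta
  ancestors of Eta: {Lambda, Kappa, Eta}
Path from root to Mu: Lambda -> Mu
  ancestors of Mu: {Lambda, Mu}
Common ancestors: {Lambda}
Walk up from Mu: Mu (not in ancestors of Eta), Lambda (in ancestors of Eta)
Deepest common ancestor (LCA) = Lambda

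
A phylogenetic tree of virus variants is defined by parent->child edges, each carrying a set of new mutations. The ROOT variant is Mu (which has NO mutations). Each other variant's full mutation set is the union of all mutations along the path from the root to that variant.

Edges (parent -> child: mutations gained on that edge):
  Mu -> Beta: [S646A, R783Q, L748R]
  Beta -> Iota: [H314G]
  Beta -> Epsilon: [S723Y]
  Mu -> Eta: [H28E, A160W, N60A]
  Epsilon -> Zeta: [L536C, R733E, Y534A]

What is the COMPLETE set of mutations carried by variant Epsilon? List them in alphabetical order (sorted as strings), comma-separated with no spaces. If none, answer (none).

Answer: L748R,R783Q,S646A,S723Y

Derivation:
At Mu: gained [] -> total []
At Beta: gained ['S646A', 'R783Q', 'L748R'] -> total ['L748R', 'R783Q', 'S646A']
At Epsilon: gained ['S723Y'] -> total ['L748R', 'R783Q', 'S646A', 'S723Y']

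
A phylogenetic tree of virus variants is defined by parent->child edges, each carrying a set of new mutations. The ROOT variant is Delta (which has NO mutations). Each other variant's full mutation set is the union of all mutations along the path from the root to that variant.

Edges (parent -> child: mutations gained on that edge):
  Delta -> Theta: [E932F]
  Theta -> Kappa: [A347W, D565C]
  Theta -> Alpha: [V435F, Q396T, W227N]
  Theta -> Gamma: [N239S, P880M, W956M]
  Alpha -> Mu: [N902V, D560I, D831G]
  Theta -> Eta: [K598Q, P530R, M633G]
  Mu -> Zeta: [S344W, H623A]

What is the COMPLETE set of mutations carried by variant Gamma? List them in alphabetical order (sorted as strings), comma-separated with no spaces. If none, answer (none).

At Delta: gained [] -> total []
At Theta: gained ['E932F'] -> total ['E932F']
At Gamma: gained ['N239S', 'P880M', 'W956M'] -> total ['E932F', 'N239S', 'P880M', 'W956M']

Answer: E932F,N239S,P880M,W956M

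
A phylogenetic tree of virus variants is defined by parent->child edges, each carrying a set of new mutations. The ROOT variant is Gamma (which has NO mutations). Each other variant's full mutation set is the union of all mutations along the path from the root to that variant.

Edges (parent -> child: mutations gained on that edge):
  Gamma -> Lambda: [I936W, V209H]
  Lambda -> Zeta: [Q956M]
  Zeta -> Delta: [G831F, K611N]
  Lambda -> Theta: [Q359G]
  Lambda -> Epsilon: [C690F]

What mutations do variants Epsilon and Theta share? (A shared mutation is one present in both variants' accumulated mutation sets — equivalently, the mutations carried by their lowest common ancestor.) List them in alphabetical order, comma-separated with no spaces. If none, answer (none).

Answer: I936W,V209H

Derivation:
Accumulating mutations along path to Epsilon:
  At Gamma: gained [] -> total []
  At Lambda: gained ['I936W', 'V209H'] -> total ['I936W', 'V209H']
  At Epsilon: gained ['C690F'] -> total ['C690F', 'I936W', 'V209H']
Mutations(Epsilon) = ['C690F', 'I936W', 'V209H']
Accumulating mutations along path to Theta:
  At Gamma: gained [] -> total []
  At Lambda: gained ['I936W', 'V209H'] -> total ['I936W', 'V209H']
  At Theta: gained ['Q359G'] -> total ['I936W', 'Q359G', 'V209H']
Mutations(Theta) = ['I936W', 'Q359G', 'V209H']
Intersection: ['C690F', 'I936W', 'V209H'] ∩ ['I936W', 'Q359G', 'V209H'] = ['I936W', 'V209H']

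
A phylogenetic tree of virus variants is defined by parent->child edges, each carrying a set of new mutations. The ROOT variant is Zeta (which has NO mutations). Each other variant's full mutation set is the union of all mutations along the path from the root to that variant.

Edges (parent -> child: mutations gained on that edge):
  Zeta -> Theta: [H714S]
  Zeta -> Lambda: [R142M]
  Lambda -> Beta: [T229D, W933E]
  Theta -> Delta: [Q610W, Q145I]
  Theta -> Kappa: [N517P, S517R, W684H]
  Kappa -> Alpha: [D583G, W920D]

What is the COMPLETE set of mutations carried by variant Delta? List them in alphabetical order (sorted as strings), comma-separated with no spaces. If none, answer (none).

At Zeta: gained [] -> total []
At Theta: gained ['H714S'] -> total ['H714S']
At Delta: gained ['Q610W', 'Q145I'] -> total ['H714S', 'Q145I', 'Q610W']

Answer: H714S,Q145I,Q610W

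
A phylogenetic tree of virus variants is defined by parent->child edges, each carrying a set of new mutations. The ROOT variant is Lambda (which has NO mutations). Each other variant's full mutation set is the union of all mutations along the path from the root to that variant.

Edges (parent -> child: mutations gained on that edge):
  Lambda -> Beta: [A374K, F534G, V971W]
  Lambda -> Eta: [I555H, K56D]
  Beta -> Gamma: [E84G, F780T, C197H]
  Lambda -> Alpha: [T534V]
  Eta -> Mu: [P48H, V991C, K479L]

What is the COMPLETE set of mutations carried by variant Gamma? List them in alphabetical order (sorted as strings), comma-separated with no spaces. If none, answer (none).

Answer: A374K,C197H,E84G,F534G,F780T,V971W

Derivation:
At Lambda: gained [] -> total []
At Beta: gained ['A374K', 'F534G', 'V971W'] -> total ['A374K', 'F534G', 'V971W']
At Gamma: gained ['E84G', 'F780T', 'C197H'] -> total ['A374K', 'C197H', 'E84G', 'F534G', 'F780T', 'V971W']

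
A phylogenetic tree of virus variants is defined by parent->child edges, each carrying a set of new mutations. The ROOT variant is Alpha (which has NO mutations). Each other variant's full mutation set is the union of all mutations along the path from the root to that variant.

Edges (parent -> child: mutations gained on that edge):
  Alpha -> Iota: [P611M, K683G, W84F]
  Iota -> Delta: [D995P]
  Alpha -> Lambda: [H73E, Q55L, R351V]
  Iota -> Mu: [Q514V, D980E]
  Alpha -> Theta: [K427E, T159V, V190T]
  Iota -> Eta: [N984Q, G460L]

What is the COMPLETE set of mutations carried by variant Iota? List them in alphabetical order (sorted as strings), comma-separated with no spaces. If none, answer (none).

Answer: K683G,P611M,W84F

Derivation:
At Alpha: gained [] -> total []
At Iota: gained ['P611M', 'K683G', 'W84F'] -> total ['K683G', 'P611M', 'W84F']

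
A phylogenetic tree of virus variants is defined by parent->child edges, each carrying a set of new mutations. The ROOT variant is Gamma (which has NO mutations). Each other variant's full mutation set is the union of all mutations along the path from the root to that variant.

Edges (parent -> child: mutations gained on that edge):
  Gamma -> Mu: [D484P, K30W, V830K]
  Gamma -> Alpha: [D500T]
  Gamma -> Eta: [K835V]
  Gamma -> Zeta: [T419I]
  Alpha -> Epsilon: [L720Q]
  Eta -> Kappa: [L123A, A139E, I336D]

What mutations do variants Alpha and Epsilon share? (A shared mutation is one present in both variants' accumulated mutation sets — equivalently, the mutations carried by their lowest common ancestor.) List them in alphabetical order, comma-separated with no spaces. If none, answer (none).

Answer: D500T

Derivation:
Accumulating mutations along path to Alpha:
  At Gamma: gained [] -> total []
  At Alpha: gained ['D500T'] -> total ['D500T']
Mutations(Alpha) = ['D500T']
Accumulating mutations along path to Epsilon:
  At Gamma: gained [] -> total []
  At Alpha: gained ['D500T'] -> total ['D500T']
  At Epsilon: gained ['L720Q'] -> total ['D500T', 'L720Q']
Mutations(Epsilon) = ['D500T', 'L720Q']
Intersection: ['D500T'] ∩ ['D500T', 'L720Q'] = ['D500T']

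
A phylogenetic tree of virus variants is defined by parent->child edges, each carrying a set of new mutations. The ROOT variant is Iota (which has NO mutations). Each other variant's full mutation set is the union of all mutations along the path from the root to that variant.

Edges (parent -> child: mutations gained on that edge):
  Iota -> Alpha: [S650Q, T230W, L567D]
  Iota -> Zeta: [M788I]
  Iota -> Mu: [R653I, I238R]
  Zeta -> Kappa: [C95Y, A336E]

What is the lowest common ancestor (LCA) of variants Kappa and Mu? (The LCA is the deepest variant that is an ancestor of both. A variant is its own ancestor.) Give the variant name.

Answer: Iota

Derivation:
Path from root to Kappa: Iota -> Zeta -> Kappa
  ancestors of Kappa: {Iota, Zeta, Kappa}
Path from root to Mu: Iota -> Mu
  ancestors of Mu: {Iota, Mu}
Common ancestors: {Iota}
Walk up from Mu: Mu (not in ancestors of Kappa), Iota (in ancestors of Kappa)
Deepest common ancestor (LCA) = Iota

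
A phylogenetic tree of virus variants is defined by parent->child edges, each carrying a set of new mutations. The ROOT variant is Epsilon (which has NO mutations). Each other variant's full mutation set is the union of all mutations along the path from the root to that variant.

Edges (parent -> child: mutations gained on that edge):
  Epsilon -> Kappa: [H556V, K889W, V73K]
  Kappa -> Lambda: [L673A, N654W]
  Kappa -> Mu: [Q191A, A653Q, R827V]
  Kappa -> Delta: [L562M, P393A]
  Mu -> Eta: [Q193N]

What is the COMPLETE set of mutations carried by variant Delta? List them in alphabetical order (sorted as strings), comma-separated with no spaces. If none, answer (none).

At Epsilon: gained [] -> total []
At Kappa: gained ['H556V', 'K889W', 'V73K'] -> total ['H556V', 'K889W', 'V73K']
At Delta: gained ['L562M', 'P393A'] -> total ['H556V', 'K889W', 'L562M', 'P393A', 'V73K']

Answer: H556V,K889W,L562M,P393A,V73K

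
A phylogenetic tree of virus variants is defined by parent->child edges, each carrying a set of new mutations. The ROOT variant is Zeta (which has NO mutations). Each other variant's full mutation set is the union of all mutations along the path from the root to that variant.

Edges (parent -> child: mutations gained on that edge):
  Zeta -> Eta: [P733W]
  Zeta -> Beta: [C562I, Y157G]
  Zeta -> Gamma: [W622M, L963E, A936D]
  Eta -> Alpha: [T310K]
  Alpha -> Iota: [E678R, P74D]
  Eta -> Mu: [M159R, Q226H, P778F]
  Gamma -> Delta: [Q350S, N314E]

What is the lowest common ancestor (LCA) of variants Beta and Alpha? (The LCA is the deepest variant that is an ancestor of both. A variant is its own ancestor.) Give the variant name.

Path from root to Beta: Zeta -> Beta
  ancestors of Beta: {Zeta, Beta}
Path from root to Alpha: Zeta -> Eta -> Alpha
  ancestors of Alpha: {Zeta, Eta, Alpha}
Common ancestors: {Zeta}
Walk up from Alpha: Alpha (not in ancestors of Beta), Eta (not in ancestors of Beta), Zeta (in ancestors of Beta)
Deepest common ancestor (LCA) = Zeta

Answer: Zeta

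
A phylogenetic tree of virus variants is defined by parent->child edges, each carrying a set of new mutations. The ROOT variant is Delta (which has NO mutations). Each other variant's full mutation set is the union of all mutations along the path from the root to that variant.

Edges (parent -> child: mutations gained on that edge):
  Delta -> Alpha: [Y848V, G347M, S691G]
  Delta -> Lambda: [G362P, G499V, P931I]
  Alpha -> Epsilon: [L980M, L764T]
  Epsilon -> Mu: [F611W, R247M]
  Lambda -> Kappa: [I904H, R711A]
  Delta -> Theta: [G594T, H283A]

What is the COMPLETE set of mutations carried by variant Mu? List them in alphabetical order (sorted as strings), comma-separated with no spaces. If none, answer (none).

Answer: F611W,G347M,L764T,L980M,R247M,S691G,Y848V

Derivation:
At Delta: gained [] -> total []
At Alpha: gained ['Y848V', 'G347M', 'S691G'] -> total ['G347M', 'S691G', 'Y848V']
At Epsilon: gained ['L980M', 'L764T'] -> total ['G347M', 'L764T', 'L980M', 'S691G', 'Y848V']
At Mu: gained ['F611W', 'R247M'] -> total ['F611W', 'G347M', 'L764T', 'L980M', 'R247M', 'S691G', 'Y848V']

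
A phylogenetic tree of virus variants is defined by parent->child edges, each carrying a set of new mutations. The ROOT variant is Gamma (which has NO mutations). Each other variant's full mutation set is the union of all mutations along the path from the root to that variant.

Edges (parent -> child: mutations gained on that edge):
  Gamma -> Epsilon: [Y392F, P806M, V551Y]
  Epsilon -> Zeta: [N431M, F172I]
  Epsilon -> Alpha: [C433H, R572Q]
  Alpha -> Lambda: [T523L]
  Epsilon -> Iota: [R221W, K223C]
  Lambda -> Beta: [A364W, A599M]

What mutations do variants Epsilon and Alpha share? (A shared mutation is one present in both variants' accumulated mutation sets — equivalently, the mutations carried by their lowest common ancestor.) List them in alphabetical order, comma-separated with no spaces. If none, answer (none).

Answer: P806M,V551Y,Y392F

Derivation:
Accumulating mutations along path to Epsilon:
  At Gamma: gained [] -> total []
  At Epsilon: gained ['Y392F', 'P806M', 'V551Y'] -> total ['P806M', 'V551Y', 'Y392F']
Mutations(Epsilon) = ['P806M', 'V551Y', 'Y392F']
Accumulating mutations along path to Alpha:
  At Gamma: gained [] -> total []
  At Epsilon: gained ['Y392F', 'P806M', 'V551Y'] -> total ['P806M', 'V551Y', 'Y392F']
  At Alpha: gained ['C433H', 'R572Q'] -> total ['C433H', 'P806M', 'R572Q', 'V551Y', 'Y392F']
Mutations(Alpha) = ['C433H', 'P806M', 'R572Q', 'V551Y', 'Y392F']
Intersection: ['P806M', 'V551Y', 'Y392F'] ∩ ['C433H', 'P806M', 'R572Q', 'V551Y', 'Y392F'] = ['P806M', 'V551Y', 'Y392F']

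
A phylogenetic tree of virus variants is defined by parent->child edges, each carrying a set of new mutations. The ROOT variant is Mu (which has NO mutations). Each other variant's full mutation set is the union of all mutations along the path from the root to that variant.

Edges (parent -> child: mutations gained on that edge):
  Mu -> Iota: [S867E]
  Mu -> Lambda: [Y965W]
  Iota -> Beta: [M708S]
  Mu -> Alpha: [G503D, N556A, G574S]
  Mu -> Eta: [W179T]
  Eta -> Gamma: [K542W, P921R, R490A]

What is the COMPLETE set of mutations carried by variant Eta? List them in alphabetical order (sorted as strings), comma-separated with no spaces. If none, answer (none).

Answer: W179T

Derivation:
At Mu: gained [] -> total []
At Eta: gained ['W179T'] -> total ['W179T']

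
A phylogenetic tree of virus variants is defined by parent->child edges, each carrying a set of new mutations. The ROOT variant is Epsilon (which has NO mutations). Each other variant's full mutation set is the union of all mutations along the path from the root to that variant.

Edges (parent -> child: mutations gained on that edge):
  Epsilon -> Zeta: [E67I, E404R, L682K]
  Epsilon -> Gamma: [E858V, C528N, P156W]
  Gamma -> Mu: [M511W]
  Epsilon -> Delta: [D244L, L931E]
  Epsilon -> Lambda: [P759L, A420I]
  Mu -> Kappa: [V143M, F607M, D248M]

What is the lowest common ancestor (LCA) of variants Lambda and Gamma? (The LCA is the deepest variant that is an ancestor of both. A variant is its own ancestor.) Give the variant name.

Answer: Epsilon

Derivation:
Path from root to Lambda: Epsilon -> Lambda
  ancestors of Lambda: {Epsilon, Lambda}
Path from root to Gamma: Epsilon -> Gamma
  ancestors of Gamma: {Epsilon, Gamma}
Common ancestors: {Epsilon}
Walk up from Gamma: Gamma (not in ancestors of Lambda), Epsilon (in ancestors of Lambda)
Deepest common ancestor (LCA) = Epsilon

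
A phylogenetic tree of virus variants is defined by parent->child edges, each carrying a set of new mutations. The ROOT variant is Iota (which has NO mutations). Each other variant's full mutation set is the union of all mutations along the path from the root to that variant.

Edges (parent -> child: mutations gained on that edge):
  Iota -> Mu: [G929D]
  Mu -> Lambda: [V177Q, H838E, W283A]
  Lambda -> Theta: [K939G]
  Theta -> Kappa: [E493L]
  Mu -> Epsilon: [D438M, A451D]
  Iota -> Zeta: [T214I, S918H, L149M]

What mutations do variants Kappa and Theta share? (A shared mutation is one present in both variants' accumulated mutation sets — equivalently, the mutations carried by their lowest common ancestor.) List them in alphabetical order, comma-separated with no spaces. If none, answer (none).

Answer: G929D,H838E,K939G,V177Q,W283A

Derivation:
Accumulating mutations along path to Kappa:
  At Iota: gained [] -> total []
  At Mu: gained ['G929D'] -> total ['G929D']
  At Lambda: gained ['V177Q', 'H838E', 'W283A'] -> total ['G929D', 'H838E', 'V177Q', 'W283A']
  At Theta: gained ['K939G'] -> total ['G929D', 'H838E', 'K939G', 'V177Q', 'W283A']
  At Kappa: gained ['E493L'] -> total ['E493L', 'G929D', 'H838E', 'K939G', 'V177Q', 'W283A']
Mutations(Kappa) = ['E493L', 'G929D', 'H838E', 'K939G', 'V177Q', 'W283A']
Accumulating mutations along path to Theta:
  At Iota: gained [] -> total []
  At Mu: gained ['G929D'] -> total ['G929D']
  At Lambda: gained ['V177Q', 'H838E', 'W283A'] -> total ['G929D', 'H838E', 'V177Q', 'W283A']
  At Theta: gained ['K939G'] -> total ['G929D', 'H838E', 'K939G', 'V177Q', 'W283A']
Mutations(Theta) = ['G929D', 'H838E', 'K939G', 'V177Q', 'W283A']
Intersection: ['E493L', 'G929D', 'H838E', 'K939G', 'V177Q', 'W283A'] ∩ ['G929D', 'H838E', 'K939G', 'V177Q', 'W283A'] = ['G929D', 'H838E', 'K939G', 'V177Q', 'W283A']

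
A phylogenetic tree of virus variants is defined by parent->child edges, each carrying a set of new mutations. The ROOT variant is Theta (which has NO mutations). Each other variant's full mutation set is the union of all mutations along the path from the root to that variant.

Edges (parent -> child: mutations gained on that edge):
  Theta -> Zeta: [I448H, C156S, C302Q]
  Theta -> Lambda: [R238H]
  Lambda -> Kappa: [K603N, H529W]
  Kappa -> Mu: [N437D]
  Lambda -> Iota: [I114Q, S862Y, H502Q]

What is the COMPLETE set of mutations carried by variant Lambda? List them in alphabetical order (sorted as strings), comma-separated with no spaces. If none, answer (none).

Answer: R238H

Derivation:
At Theta: gained [] -> total []
At Lambda: gained ['R238H'] -> total ['R238H']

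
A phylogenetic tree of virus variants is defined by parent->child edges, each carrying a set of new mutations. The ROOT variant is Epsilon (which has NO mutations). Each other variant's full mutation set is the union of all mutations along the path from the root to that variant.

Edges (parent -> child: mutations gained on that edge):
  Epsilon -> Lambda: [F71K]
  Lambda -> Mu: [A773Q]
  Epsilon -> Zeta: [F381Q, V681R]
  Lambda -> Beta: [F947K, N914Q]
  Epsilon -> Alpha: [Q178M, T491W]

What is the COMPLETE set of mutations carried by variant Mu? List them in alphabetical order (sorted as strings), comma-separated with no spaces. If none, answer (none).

At Epsilon: gained [] -> total []
At Lambda: gained ['F71K'] -> total ['F71K']
At Mu: gained ['A773Q'] -> total ['A773Q', 'F71K']

Answer: A773Q,F71K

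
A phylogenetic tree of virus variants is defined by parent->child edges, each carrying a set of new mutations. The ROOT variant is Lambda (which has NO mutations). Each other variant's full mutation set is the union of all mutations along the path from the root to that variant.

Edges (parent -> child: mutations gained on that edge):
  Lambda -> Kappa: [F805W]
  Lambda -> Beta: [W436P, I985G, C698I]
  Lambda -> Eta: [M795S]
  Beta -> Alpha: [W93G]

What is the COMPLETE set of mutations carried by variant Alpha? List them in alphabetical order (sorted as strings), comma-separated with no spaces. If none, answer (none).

At Lambda: gained [] -> total []
At Beta: gained ['W436P', 'I985G', 'C698I'] -> total ['C698I', 'I985G', 'W436P']
At Alpha: gained ['W93G'] -> total ['C698I', 'I985G', 'W436P', 'W93G']

Answer: C698I,I985G,W436P,W93G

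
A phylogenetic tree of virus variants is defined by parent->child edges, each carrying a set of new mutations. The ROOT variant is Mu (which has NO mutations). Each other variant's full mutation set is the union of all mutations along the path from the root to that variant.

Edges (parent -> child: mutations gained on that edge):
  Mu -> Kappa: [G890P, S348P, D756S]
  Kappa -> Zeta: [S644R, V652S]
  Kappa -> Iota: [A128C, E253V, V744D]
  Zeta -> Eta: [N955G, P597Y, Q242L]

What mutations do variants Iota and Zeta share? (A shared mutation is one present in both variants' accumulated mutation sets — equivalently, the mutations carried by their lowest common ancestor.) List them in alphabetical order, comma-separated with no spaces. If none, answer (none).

Accumulating mutations along path to Iota:
  At Mu: gained [] -> total []
  At Kappa: gained ['G890P', 'S348P', 'D756S'] -> total ['D756S', 'G890P', 'S348P']
  At Iota: gained ['A128C', 'E253V', 'V744D'] -> total ['A128C', 'D756S', 'E253V', 'G890P', 'S348P', 'V744D']
Mutations(Iota) = ['A128C', 'D756S', 'E253V', 'G890P', 'S348P', 'V744D']
Accumulating mutations along path to Zeta:
  At Mu: gained [] -> total []
  At Kappa: gained ['G890P', 'S348P', 'D756S'] -> total ['D756S', 'G890P', 'S348P']
  At Zeta: gained ['S644R', 'V652S'] -> total ['D756S', 'G890P', 'S348P', 'S644R', 'V652S']
Mutations(Zeta) = ['D756S', 'G890P', 'S348P', 'S644R', 'V652S']
Intersection: ['A128C', 'D756S', 'E253V', 'G890P', 'S348P', 'V744D'] ∩ ['D756S', 'G890P', 'S348P', 'S644R', 'V652S'] = ['D756S', 'G890P', 'S348P']

Answer: D756S,G890P,S348P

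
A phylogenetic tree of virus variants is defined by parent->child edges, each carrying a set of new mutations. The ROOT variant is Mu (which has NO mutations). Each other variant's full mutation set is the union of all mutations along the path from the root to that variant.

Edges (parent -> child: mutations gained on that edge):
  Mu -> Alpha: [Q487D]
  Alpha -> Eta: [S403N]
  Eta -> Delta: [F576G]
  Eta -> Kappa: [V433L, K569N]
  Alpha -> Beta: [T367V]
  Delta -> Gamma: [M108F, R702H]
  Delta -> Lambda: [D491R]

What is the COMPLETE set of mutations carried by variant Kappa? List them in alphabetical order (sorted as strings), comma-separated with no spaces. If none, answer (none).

At Mu: gained [] -> total []
At Alpha: gained ['Q487D'] -> total ['Q487D']
At Eta: gained ['S403N'] -> total ['Q487D', 'S403N']
At Kappa: gained ['V433L', 'K569N'] -> total ['K569N', 'Q487D', 'S403N', 'V433L']

Answer: K569N,Q487D,S403N,V433L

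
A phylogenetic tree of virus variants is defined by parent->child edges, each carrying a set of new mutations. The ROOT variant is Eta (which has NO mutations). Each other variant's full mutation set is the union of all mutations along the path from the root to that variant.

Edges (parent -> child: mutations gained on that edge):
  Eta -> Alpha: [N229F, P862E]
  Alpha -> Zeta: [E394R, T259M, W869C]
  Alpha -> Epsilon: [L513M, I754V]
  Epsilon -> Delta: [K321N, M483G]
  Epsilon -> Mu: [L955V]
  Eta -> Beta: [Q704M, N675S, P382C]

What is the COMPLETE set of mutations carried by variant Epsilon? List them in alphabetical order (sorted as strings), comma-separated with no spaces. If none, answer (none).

Answer: I754V,L513M,N229F,P862E

Derivation:
At Eta: gained [] -> total []
At Alpha: gained ['N229F', 'P862E'] -> total ['N229F', 'P862E']
At Epsilon: gained ['L513M', 'I754V'] -> total ['I754V', 'L513M', 'N229F', 'P862E']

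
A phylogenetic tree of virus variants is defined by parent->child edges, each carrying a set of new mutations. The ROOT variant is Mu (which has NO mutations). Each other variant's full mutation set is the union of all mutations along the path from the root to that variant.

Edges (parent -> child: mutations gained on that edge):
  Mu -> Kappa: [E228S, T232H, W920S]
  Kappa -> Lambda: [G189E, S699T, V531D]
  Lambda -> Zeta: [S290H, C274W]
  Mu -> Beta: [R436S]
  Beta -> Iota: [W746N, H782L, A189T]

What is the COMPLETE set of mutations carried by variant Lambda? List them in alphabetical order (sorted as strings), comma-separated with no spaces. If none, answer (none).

At Mu: gained [] -> total []
At Kappa: gained ['E228S', 'T232H', 'W920S'] -> total ['E228S', 'T232H', 'W920S']
At Lambda: gained ['G189E', 'S699T', 'V531D'] -> total ['E228S', 'G189E', 'S699T', 'T232H', 'V531D', 'W920S']

Answer: E228S,G189E,S699T,T232H,V531D,W920S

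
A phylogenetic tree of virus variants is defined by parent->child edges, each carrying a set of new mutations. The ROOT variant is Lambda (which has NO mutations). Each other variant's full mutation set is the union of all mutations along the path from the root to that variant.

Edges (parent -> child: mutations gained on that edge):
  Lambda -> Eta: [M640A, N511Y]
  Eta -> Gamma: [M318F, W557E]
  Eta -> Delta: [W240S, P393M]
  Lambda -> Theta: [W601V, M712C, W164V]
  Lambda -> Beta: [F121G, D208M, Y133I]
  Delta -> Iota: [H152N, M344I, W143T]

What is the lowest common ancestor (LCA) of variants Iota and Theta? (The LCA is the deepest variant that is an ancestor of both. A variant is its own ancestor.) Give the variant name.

Answer: Lambda

Derivation:
Path from root to Iota: Lambda -> Eta -> Delta -> Iota
  ancestors of Iota: {Lambda, Eta, Delta, Iota}
Path from root to Theta: Lambda -> Theta
  ancestors of Theta: {Lambda, Theta}
Common ancestors: {Lambda}
Walk up from Theta: Theta (not in ancestors of Iota), Lambda (in ancestors of Iota)
Deepest common ancestor (LCA) = Lambda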